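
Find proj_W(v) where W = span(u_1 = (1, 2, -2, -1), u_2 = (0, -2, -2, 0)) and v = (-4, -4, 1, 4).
proj_W(v) = (-9/5, -51/10, 21/10, 9/5)

Set up U = [u_1 | ... | u_2] ∈ R^(4×2). The projector onto W = col(U) is P = U (U^T U)^(-1) U^T.
Compute U^T U =
  [10, 0]
  [0, 8],
and U^T v = (-18, 6).
Solve U^T U · c = U^T v for the coefficients: c = (-9/5, 3/4). The projection is proj_W(v) = U c.
Check: (v - proj_W(v)) · u_1 = 0  (should be 0).
Check: (v - proj_W(v)) · u_2 = 0  (should be 0).
Result: proj_W(v) = (-9/5, -51/10, 21/10, 9/5).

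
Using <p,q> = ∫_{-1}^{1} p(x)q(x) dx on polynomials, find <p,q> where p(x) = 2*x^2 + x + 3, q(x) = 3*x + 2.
<p,q> = 50/3

Expand the product: p(x)·q(x) = 6*x^3 + 7*x^2 + 11*x + 6.
∫_{-1}^{1} of each monomial x^k gives [2/(k+1) if k even, 0 if k odd]. Integrating term-by-term (or equivalently evaluating the antiderivative F(x) = 3*x^4/2 + 7*x^3/3 + 11*x^2/2 + 6*x at the endpoints):
  F(1) − F(−1) = 46/3 − (-4/3) = 50/3.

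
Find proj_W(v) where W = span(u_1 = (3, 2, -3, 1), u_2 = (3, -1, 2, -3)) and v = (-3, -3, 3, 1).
proj_W(v) = (-26/7, -191/105, 55/21, -38/105)

Set up U = [u_1 | ... | u_2] ∈ R^(4×2). The projector onto W = col(U) is P = U (U^T U)^(-1) U^T.
Compute U^T U =
  [23, -2]
  [-2, 23],
and U^T v = (-23, -3).
Solve U^T U · c = U^T v for the coefficients: c = (-107/105, -23/105). The projection is proj_W(v) = U c.
Check: (v - proj_W(v)) · u_1 = 0  (should be 0).
Check: (v - proj_W(v)) · u_2 = 0  (should be 0).
Result: proj_W(v) = (-26/7, -191/105, 55/21, -38/105).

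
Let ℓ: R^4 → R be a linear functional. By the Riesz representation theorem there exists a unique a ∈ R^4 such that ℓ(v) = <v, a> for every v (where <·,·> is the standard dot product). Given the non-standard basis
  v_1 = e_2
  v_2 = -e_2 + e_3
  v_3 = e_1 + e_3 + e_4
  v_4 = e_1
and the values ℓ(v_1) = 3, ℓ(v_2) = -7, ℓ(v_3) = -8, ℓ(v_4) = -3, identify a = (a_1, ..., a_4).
a = (-3, 3, -4, -1)

Write a = (a_1, ..., a_4) in the standard basis. For each basis vector v_i, ℓ(v_i) = <v_i, a> is a linear equation in the a_j's. Collect the n equations into a matrix system V a = ℓ, where row i of V is v_i (expressed in the standard basis). Since V is invertible (lower-triangular with 1s on the diagonal, up to permutation), solve by back-substitution:
  V =
[[0, 1, 0, 0],
 [0, -1, 1, 0],
 [1, 0, 1, 1],
 [1, 0, 0, 0]]
  V a = (3, -7, -8, -3)
Solving gives a = (-3, 3, -4, -1).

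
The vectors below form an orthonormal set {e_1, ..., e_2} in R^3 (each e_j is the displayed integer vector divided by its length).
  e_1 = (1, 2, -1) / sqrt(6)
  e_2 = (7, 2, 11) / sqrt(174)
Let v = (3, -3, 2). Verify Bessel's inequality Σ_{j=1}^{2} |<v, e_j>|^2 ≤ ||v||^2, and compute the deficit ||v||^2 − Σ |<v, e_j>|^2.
Σ |<v, e_j>|^2 = 349/29; ||v||^2 = 22; deficit = 289/29

Write each e_j = u_j / sqrt(<u_j, u_j>) where u_j is the displayed integer vector. Then <v, e_j> = <v, u_j> / sqrt(<u_j, u_j>), so |<v, e_j>|^2 = <v, u_j>^2 / <u_j, u_j>.
Coefficients: <v, e_1> = -5/sqrt(6), <v, e_2> = 37/sqrt(174).
Square and sum: Σ |<v, e_j>|^2 = 349/29.
Compute ||v||^2 = v·v = 22.
Deficit = 22 − 349/29 = 289/29 ≥ 0, confirming Bessel's inequality. (The deficit equals ||v − Σ <v,e_j> e_j||^2, the squared distance from v to span{e_j}.)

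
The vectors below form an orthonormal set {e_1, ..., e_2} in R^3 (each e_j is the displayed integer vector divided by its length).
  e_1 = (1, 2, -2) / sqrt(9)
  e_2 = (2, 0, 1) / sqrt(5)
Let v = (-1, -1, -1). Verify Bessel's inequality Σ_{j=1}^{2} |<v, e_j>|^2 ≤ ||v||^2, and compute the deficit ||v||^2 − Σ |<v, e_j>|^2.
Σ |<v, e_j>|^2 = 86/45; ||v||^2 = 3; deficit = 49/45

Write each e_j = u_j / sqrt(<u_j, u_j>) where u_j is the displayed integer vector. Then <v, e_j> = <v, u_j> / sqrt(<u_j, u_j>), so |<v, e_j>|^2 = <v, u_j>^2 / <u_j, u_j>.
Coefficients: <v, e_1> = -1/sqrt(9), <v, e_2> = -3/sqrt(5).
Square and sum: Σ |<v, e_j>|^2 = 86/45.
Compute ||v||^2 = v·v = 3.
Deficit = 3 − 86/45 = 49/45 ≥ 0, confirming Bessel's inequality. (The deficit equals ||v − Σ <v,e_j> e_j||^2, the squared distance from v to span{e_j}.)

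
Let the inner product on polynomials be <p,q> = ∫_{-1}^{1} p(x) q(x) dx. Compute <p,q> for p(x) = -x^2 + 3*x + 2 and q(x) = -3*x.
<p,q> = -6

Expand the product: p(x)·q(x) = 3*x^3 - 9*x^2 - 6*x.
∫_{-1}^{1} of each monomial x^k gives [2/(k+1) if k even, 0 if k odd]. Integrating term-by-term (or equivalently evaluating the antiderivative F(x) = 3*x^4/4 - 3*x^3 - 3*x^2 at the endpoints):
  F(1) − F(−1) = -21/4 − (3/4) = -6.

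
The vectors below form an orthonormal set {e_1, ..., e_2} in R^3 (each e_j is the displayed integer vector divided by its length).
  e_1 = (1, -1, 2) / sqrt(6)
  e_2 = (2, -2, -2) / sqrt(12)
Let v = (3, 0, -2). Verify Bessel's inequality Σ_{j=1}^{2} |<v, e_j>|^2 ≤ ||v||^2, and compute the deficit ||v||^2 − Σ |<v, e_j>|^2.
Σ |<v, e_j>|^2 = 17/2; ||v||^2 = 13; deficit = 9/2

Write each e_j = u_j / sqrt(<u_j, u_j>) where u_j is the displayed integer vector. Then <v, e_j> = <v, u_j> / sqrt(<u_j, u_j>), so |<v, e_j>|^2 = <v, u_j>^2 / <u_j, u_j>.
Coefficients: <v, e_1> = -1/sqrt(6), <v, e_2> = 10/sqrt(12).
Square and sum: Σ |<v, e_j>|^2 = 17/2.
Compute ||v||^2 = v·v = 13.
Deficit = 13 − 17/2 = 9/2 ≥ 0, confirming Bessel's inequality. (The deficit equals ||v − Σ <v,e_j> e_j||^2, the squared distance from v to span{e_j}.)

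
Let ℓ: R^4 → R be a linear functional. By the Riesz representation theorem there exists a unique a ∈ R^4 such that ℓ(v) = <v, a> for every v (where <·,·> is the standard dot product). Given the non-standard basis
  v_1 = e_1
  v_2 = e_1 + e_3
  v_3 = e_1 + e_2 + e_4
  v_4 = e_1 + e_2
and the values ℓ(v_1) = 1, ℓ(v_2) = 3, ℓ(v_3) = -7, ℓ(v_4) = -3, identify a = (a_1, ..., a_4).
a = (1, -4, 2, -4)

Write a = (a_1, ..., a_4) in the standard basis. For each basis vector v_i, ℓ(v_i) = <v_i, a> is a linear equation in the a_j's. Collect the n equations into a matrix system V a = ℓ, where row i of V is v_i (expressed in the standard basis). Since V is invertible (lower-triangular with 1s on the diagonal, up to permutation), solve by back-substitution:
  V =
[[1, 0, 0, 0],
 [1, 0, 1, 0],
 [1, 1, 0, 1],
 [1, 1, 0, 0]]
  V a = (1, 3, -7, -3)
Solving gives a = (1, -4, 2, -4).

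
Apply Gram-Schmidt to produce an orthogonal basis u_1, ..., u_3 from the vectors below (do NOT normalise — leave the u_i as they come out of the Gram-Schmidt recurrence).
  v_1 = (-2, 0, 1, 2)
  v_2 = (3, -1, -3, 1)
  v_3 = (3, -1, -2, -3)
Orthogonal basis:
  u_1 = (-2, 0, 1, 2)
  u_2 = (13/9, -1, -20/9, 23/9)
  u_3 = (-42/131, -112/131, -16/131, -34/131)

Apply the Gram-Schmidt recurrence
  u_1 = v_1
  u_i = v_i − Σ_{j<i} ((v_i · u_j) / (u_j · u_j)) · u_j.

Step by step this gives:
  u_1 = (-2, 0, 1, 2)
  u_2 = (13/9, -1, -20/9, 23/9)
  u_3 = (-42/131, -112/131, -16/131, -34/131)

Orthogonality check:
  u_2 · u_1 = 0 (should be 0)
  u_3 · u_1 = 0 (should be 0)
  u_3 · u_2 = 0 (should be 0)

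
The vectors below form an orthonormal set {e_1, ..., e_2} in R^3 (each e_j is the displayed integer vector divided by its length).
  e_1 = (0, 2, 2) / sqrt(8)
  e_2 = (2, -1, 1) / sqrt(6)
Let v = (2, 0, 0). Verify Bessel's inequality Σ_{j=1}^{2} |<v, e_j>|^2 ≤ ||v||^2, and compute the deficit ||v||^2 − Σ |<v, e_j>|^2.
Σ |<v, e_j>|^2 = 8/3; ||v||^2 = 4; deficit = 4/3

Write each e_j = u_j / sqrt(<u_j, u_j>) where u_j is the displayed integer vector. Then <v, e_j> = <v, u_j> / sqrt(<u_j, u_j>), so |<v, e_j>|^2 = <v, u_j>^2 / <u_j, u_j>.
Coefficients: <v, e_1> = 0/sqrt(8), <v, e_2> = 4/sqrt(6).
Square and sum: Σ |<v, e_j>|^2 = 8/3.
Compute ||v||^2 = v·v = 4.
Deficit = 4 − 8/3 = 4/3 ≥ 0, confirming Bessel's inequality. (The deficit equals ||v − Σ <v,e_j> e_j||^2, the squared distance from v to span{e_j}.)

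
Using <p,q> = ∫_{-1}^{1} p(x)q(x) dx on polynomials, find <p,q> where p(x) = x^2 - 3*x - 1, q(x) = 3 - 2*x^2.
<p,q> = -52/15

Expand the product: p(x)·q(x) = -2*x^4 + 6*x^3 + 5*x^2 - 9*x - 3.
∫_{-1}^{1} of each monomial x^k gives [2/(k+1) if k even, 0 if k odd]. Integrating term-by-term (or equivalently evaluating the antiderivative F(x) = -2*x^5/5 + 3*x^4/2 + 5*x^3/3 - 9*x^2/2 - 3*x at the endpoints):
  F(1) − F(−1) = -71/15 − (-19/15) = -52/15.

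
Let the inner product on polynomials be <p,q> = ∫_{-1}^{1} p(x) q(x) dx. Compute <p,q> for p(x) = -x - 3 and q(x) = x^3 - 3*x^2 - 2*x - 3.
<p,q> = 374/15

Expand the product: p(x)·q(x) = -x^4 + 11*x^2 + 9*x + 9.
∫_{-1}^{1} of each monomial x^k gives [2/(k+1) if k even, 0 if k odd]. Integrating term-by-term (or equivalently evaluating the antiderivative F(x) = -x^5/5 + 11*x^3/3 + 9*x^2/2 + 9*x at the endpoints):
  F(1) − F(−1) = 509/30 − (-239/30) = 374/15.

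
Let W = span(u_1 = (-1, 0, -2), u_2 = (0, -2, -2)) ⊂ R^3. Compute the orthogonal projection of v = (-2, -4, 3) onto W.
proj_W(v) = (5/3, -13/6, 7/6)

Set up U = [u_1 | ... | u_2] ∈ R^(3×2). The projector onto W = col(U) is P = U (U^T U)^(-1) U^T.
Compute U^T U =
  [5, 4]
  [4, 8],
and U^T v = (-4, 2).
Solve U^T U · c = U^T v for the coefficients: c = (-5/3, 13/12). The projection is proj_W(v) = U c.
Check: (v - proj_W(v)) · u_1 = 0  (should be 0).
Check: (v - proj_W(v)) · u_2 = 0  (should be 0).
Result: proj_W(v) = (5/3, -13/6, 7/6).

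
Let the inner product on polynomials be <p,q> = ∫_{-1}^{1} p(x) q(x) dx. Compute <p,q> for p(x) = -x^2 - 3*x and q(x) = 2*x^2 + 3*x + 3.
<p,q> = -44/5

Expand the product: p(x)·q(x) = -2*x^4 - 9*x^3 - 12*x^2 - 9*x.
∫_{-1}^{1} of each monomial x^k gives [2/(k+1) if k even, 0 if k odd]. Integrating term-by-term (or equivalently evaluating the antiderivative F(x) = -2*x^5/5 - 9*x^4/4 - 4*x^3 - 9*x^2/2 at the endpoints):
  F(1) − F(−1) = -223/20 − (-47/20) = -44/5.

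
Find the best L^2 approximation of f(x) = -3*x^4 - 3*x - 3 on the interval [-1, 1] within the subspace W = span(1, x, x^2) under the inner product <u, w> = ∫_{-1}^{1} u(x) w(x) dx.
g(x) = -18*x^2/7 - 3*x - 96/35

The best approximation g ∈ W is the orthogonal projection of f onto W. Writing g = a_0 + a_1 x + a_2 x^2, the coefficients solve the normal equations G · a = b where
  G_{ij} = <φ_i, φ_j> and b_i = <f, φ_i>, with φ_0 = 1, φ_1 = x, φ_2 = x^2.
G =
  [2, 0, 2/3]
  [0, 2/3, 0]
  [2/3, 0, 2/5],
b = (-36/5, -2, -20/7).
Solving gives a_0 = -96/35, a_1 = -3, a_2 = -18/7, so
  g(x) = -18*x^2/7 - 3*x - 96/35.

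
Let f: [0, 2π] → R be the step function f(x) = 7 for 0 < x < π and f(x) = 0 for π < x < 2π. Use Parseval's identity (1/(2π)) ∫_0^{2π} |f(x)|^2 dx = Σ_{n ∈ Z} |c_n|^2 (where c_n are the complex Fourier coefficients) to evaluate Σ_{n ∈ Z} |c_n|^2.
Σ |c_n|^2 = 49/2

Parseval equates the L^2 energy of f (normalised by 1/(2π)) with the ℓ^2 sum of its Fourier coefficients: (1/(2π)) ∫_0^{2π} |f|^2 = Σ |c_n|^2.
Compute the left side: (1/(2π)) [∫_0^π 7^2 dx + ∫_π^{2π} 0^2 dx] = (1/(2π)) · (49π + 0π) = (49 + 0)/2 = 49/2.
So Σ_{n ∈ Z} |c_n|^2 = 49/2.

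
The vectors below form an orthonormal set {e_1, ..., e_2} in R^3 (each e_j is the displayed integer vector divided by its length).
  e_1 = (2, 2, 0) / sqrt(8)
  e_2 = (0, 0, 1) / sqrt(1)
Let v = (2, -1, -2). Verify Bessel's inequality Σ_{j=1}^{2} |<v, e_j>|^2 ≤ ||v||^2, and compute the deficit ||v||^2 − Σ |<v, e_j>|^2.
Σ |<v, e_j>|^2 = 9/2; ||v||^2 = 9; deficit = 9/2

Write each e_j = u_j / sqrt(<u_j, u_j>) where u_j is the displayed integer vector. Then <v, e_j> = <v, u_j> / sqrt(<u_j, u_j>), so |<v, e_j>|^2 = <v, u_j>^2 / <u_j, u_j>.
Coefficients: <v, e_1> = 2/sqrt(8), <v, e_2> = -2/sqrt(1).
Square and sum: Σ |<v, e_j>|^2 = 9/2.
Compute ||v||^2 = v·v = 9.
Deficit = 9 − 9/2 = 9/2 ≥ 0, confirming Bessel's inequality. (The deficit equals ||v − Σ <v,e_j> e_j||^2, the squared distance from v to span{e_j}.)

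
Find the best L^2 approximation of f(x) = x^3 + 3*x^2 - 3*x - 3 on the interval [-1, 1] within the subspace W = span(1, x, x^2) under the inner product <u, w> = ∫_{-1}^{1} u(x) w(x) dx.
g(x) = 3*x^2 - 12*x/5 - 3

The best approximation g ∈ W is the orthogonal projection of f onto W. Writing g = a_0 + a_1 x + a_2 x^2, the coefficients solve the normal equations G · a = b where
  G_{ij} = <φ_i, φ_j> and b_i = <f, φ_i>, with φ_0 = 1, φ_1 = x, φ_2 = x^2.
G =
  [2, 0, 2/3]
  [0, 2/3, 0]
  [2/3, 0, 2/5],
b = (-4, -8/5, -4/5).
Solving gives a_0 = -3, a_1 = -12/5, a_2 = 3, so
  g(x) = 3*x^2 - 12*x/5 - 3.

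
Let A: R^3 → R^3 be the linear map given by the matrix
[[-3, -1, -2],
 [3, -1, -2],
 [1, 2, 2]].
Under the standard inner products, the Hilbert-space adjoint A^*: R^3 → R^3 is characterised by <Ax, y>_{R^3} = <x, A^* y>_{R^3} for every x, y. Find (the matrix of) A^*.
A^* = A^T =
[[-3, 3, 1],
 [-1, -1, 2],
 [-2, -2, 2]]

For real matrices with standard dot products, the defining identity <Ax, y> = <x, A^* y> gives (Ax)^T y = x^T (A^*) y, i.e. x^T A^T y = x^T (A^*) y. Since this holds for all x, y, we must have A^* = A^T. Therefore
A^* =
[[-3, 3, 1],
 [-1, -1, 2],
 [-2, -2, 2]].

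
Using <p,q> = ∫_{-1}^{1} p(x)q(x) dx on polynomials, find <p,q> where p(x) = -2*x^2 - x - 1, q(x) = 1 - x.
<p,q> = -8/3

Expand the product: p(x)·q(x) = 2*x^3 - x^2 - 1.
∫_{-1}^{1} of each monomial x^k gives [2/(k+1) if k even, 0 if k odd]. Integrating term-by-term (or equivalently evaluating the antiderivative F(x) = x^4/2 - x^3/3 - x at the endpoints):
  F(1) − F(−1) = -5/6 − (11/6) = -8/3.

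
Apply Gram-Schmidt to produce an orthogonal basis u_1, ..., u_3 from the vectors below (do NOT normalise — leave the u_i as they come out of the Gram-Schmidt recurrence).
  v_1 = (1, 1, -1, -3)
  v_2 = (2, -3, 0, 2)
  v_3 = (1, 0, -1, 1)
Orthogonal basis:
  u_1 = (1, 1, -1, -3)
  u_2 = (31/12, -29/12, -7/12, 1/4)
  u_3 = (2/5, 112/155, -144/155, 106/155)

Apply the Gram-Schmidt recurrence
  u_1 = v_1
  u_i = v_i − Σ_{j<i} ((v_i · u_j) / (u_j · u_j)) · u_j.

Step by step this gives:
  u_1 = (1, 1, -1, -3)
  u_2 = (31/12, -29/12, -7/12, 1/4)
  u_3 = (2/5, 112/155, -144/155, 106/155)

Orthogonality check:
  u_2 · u_1 = 0 (should be 0)
  u_3 · u_1 = 0 (should be 0)
  u_3 · u_2 = 0 (should be 0)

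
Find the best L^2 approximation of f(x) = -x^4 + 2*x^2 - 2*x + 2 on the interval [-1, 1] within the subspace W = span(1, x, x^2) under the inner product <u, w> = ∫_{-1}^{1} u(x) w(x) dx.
g(x) = 8*x^2/7 - 2*x + 73/35

The best approximation g ∈ W is the orthogonal projection of f onto W. Writing g = a_0 + a_1 x + a_2 x^2, the coefficients solve the normal equations G · a = b where
  G_{ij} = <φ_i, φ_j> and b_i = <f, φ_i>, with φ_0 = 1, φ_1 = x, φ_2 = x^2.
G =
  [2, 0, 2/3]
  [0, 2/3, 0]
  [2/3, 0, 2/5],
b = (74/15, -4/3, 194/105).
Solving gives a_0 = 73/35, a_1 = -2, a_2 = 8/7, so
  g(x) = 8*x^2/7 - 2*x + 73/35.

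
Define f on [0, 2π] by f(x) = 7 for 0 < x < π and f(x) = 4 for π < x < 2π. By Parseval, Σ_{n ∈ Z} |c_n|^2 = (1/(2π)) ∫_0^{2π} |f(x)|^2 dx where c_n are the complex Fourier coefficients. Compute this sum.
Σ |c_n|^2 = 65/2

Parseval equates the L^2 energy of f (normalised by 1/(2π)) with the ℓ^2 sum of its Fourier coefficients: (1/(2π)) ∫_0^{2π} |f|^2 = Σ |c_n|^2.
Compute the left side: (1/(2π)) [∫_0^π 7^2 dx + ∫_π^{2π} 4^2 dx] = (1/(2π)) · (49π + 16π) = (49 + 16)/2 = 65/2.
So Σ_{n ∈ Z} |c_n|^2 = 65/2.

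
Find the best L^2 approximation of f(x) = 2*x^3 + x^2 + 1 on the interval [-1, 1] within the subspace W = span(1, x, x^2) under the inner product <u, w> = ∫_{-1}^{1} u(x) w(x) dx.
g(x) = x^2 + 6*x/5 + 1

The best approximation g ∈ W is the orthogonal projection of f onto W. Writing g = a_0 + a_1 x + a_2 x^2, the coefficients solve the normal equations G · a = b where
  G_{ij} = <φ_i, φ_j> and b_i = <f, φ_i>, with φ_0 = 1, φ_1 = x, φ_2 = x^2.
G =
  [2, 0, 2/3]
  [0, 2/3, 0]
  [2/3, 0, 2/5],
b = (8/3, 4/5, 16/15).
Solving gives a_0 = 1, a_1 = 6/5, a_2 = 1, so
  g(x) = x^2 + 6*x/5 + 1.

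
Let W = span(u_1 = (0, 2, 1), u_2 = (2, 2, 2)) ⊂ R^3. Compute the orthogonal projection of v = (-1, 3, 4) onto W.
proj_W(v) = (0, 4, 2)

Set up U = [u_1 | ... | u_2] ∈ R^(3×2). The projector onto W = col(U) is P = U (U^T U)^(-1) U^T.
Compute U^T U =
  [5, 6]
  [6, 12],
and U^T v = (10, 12).
Solve U^T U · c = U^T v for the coefficients: c = (2, 0). The projection is proj_W(v) = U c.
Check: (v - proj_W(v)) · u_1 = 0  (should be 0).
Check: (v - proj_W(v)) · u_2 = 0  (should be 0).
Result: proj_W(v) = (0, 4, 2).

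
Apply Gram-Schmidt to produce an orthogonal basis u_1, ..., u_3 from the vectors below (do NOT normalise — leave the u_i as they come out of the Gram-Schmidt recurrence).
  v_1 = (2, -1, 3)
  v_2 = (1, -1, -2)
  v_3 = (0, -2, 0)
Orthogonal basis:
  u_1 = (2, -1, 3)
  u_2 = (10/7, -17/14, -19/14)
  u_3 = (-14/15, -98/75, 14/75)

Apply the Gram-Schmidt recurrence
  u_1 = v_1
  u_i = v_i − Σ_{j<i} ((v_i · u_j) / (u_j · u_j)) · u_j.

Step by step this gives:
  u_1 = (2, -1, 3)
  u_2 = (10/7, -17/14, -19/14)
  u_3 = (-14/15, -98/75, 14/75)

Orthogonality check:
  u_2 · u_1 = 0 (should be 0)
  u_3 · u_1 = 0 (should be 0)
  u_3 · u_2 = 0 (should be 0)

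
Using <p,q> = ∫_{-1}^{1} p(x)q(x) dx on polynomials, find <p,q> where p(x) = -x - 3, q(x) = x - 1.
<p,q> = 16/3

Expand the product: p(x)·q(x) = -x^2 - 2*x + 3.
∫_{-1}^{1} of each monomial x^k gives [2/(k+1) if k even, 0 if k odd]. Integrating term-by-term (or equivalently evaluating the antiderivative F(x) = -x^3/3 - x^2 + 3*x at the endpoints):
  F(1) − F(−1) = 5/3 − (-11/3) = 16/3.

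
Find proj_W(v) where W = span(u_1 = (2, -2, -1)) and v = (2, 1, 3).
proj_W(v) = (-2/9, 2/9, 1/9)

Set up U = [u_1 | ... | u_1] ∈ R^(3×1). The projector onto W = col(U) is P = U (U^T U)^(-1) U^T.
Compute U^T U =
  [9],
and U^T v = (-1).
Solve U^T U · c = U^T v for the coefficients: c = (-1/9). The projection is proj_W(v) = U c.
Check: (v - proj_W(v)) · u_1 = 0  (should be 0).
Result: proj_W(v) = (-2/9, 2/9, 1/9).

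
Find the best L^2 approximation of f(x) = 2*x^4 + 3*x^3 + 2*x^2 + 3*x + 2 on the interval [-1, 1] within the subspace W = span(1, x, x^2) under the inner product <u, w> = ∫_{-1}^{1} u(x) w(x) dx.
g(x) = 26*x^2/7 + 24*x/5 + 64/35

The best approximation g ∈ W is the orthogonal projection of f onto W. Writing g = a_0 + a_1 x + a_2 x^2, the coefficients solve the normal equations G · a = b where
  G_{ij} = <φ_i, φ_j> and b_i = <f, φ_i>, with φ_0 = 1, φ_1 = x, φ_2 = x^2.
G =
  [2, 0, 2/3]
  [0, 2/3, 0]
  [2/3, 0, 2/5],
b = (92/15, 16/5, 284/105).
Solving gives a_0 = 64/35, a_1 = 24/5, a_2 = 26/7, so
  g(x) = 26*x^2/7 + 24*x/5 + 64/35.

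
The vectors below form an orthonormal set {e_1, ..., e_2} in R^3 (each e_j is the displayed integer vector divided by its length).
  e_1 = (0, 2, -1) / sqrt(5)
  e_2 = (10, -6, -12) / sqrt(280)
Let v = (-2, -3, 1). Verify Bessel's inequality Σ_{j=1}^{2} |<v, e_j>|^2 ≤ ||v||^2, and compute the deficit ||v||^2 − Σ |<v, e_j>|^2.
Σ |<v, e_j>|^2 = 21/2; ||v||^2 = 14; deficit = 7/2

Write each e_j = u_j / sqrt(<u_j, u_j>) where u_j is the displayed integer vector. Then <v, e_j> = <v, u_j> / sqrt(<u_j, u_j>), so |<v, e_j>|^2 = <v, u_j>^2 / <u_j, u_j>.
Coefficients: <v, e_1> = -7/sqrt(5), <v, e_2> = -14/sqrt(280).
Square and sum: Σ |<v, e_j>|^2 = 21/2.
Compute ||v||^2 = v·v = 14.
Deficit = 14 − 21/2 = 7/2 ≥ 0, confirming Bessel's inequality. (The deficit equals ||v − Σ <v,e_j> e_j||^2, the squared distance from v to span{e_j}.)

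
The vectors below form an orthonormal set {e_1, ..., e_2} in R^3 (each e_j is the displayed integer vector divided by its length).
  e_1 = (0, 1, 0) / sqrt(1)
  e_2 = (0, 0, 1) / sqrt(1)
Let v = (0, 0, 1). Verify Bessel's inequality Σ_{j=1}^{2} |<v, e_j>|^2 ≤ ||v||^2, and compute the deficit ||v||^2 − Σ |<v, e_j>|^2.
Σ |<v, e_j>|^2 = 1; ||v||^2 = 1; deficit = 0

Write each e_j = u_j / sqrt(<u_j, u_j>) where u_j is the displayed integer vector. Then <v, e_j> = <v, u_j> / sqrt(<u_j, u_j>), so |<v, e_j>|^2 = <v, u_j>^2 / <u_j, u_j>.
Coefficients: <v, e_1> = 0/sqrt(1), <v, e_2> = 1/sqrt(1).
Square and sum: Σ |<v, e_j>|^2 = 1.
Compute ||v||^2 = v·v = 1.
Deficit = 1 − 1 = 0 ≥ 0, confirming Bessel's inequality. (The deficit equals ||v − Σ <v,e_j> e_j||^2, the squared distance from v to span{e_j}.)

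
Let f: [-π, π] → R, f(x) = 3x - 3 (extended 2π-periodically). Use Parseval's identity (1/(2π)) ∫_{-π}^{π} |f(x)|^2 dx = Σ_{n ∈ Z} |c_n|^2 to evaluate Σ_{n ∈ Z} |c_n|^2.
Σ |c_n|^2 = 3π^2 + 9

Expand and integrate term by term over [-π, π]:
  ∫ (3x)^2 dx = 9·(2π^3/3); ∫ 2·3·(-3)·x dx = 0 (odd integrand); ∫ (-3)^2 dx = 9·2π.
So (1/(2π)) ∫_{-π}^{π} (3x - 3)^2 dx = 9π^2/3 + 9 = 3π^2 + 9.
Parseval ⇒ Σ |c_n|^2 = 3π^2 + 9.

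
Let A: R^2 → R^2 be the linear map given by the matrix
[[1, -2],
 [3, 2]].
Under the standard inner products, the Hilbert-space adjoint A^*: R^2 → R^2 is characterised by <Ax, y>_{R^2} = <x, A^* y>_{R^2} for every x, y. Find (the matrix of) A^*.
A^* = A^T =
[[1, 3],
 [-2, 2]]

For real matrices with standard dot products, the defining identity <Ax, y> = <x, A^* y> gives (Ax)^T y = x^T (A^*) y, i.e. x^T A^T y = x^T (A^*) y. Since this holds for all x, y, we must have A^* = A^T. Therefore
A^* =
[[1, 3],
 [-2, 2]].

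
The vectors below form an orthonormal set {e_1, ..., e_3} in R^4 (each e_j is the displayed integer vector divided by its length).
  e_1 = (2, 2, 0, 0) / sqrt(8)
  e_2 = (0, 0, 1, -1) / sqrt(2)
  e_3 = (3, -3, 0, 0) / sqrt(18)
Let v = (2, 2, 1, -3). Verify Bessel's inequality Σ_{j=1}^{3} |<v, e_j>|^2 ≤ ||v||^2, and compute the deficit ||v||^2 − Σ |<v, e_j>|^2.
Σ |<v, e_j>|^2 = 16; ||v||^2 = 18; deficit = 2

Write each e_j = u_j / sqrt(<u_j, u_j>) where u_j is the displayed integer vector. Then <v, e_j> = <v, u_j> / sqrt(<u_j, u_j>), so |<v, e_j>|^2 = <v, u_j>^2 / <u_j, u_j>.
Coefficients: <v, e_1> = 8/sqrt(8), <v, e_2> = 4/sqrt(2), <v, e_3> = 0/sqrt(18).
Square and sum: Σ |<v, e_j>|^2 = 16.
Compute ||v||^2 = v·v = 18.
Deficit = 18 − 16 = 2 ≥ 0, confirming Bessel's inequality. (The deficit equals ||v − Σ <v,e_j> e_j||^2, the squared distance from v to span{e_j}.)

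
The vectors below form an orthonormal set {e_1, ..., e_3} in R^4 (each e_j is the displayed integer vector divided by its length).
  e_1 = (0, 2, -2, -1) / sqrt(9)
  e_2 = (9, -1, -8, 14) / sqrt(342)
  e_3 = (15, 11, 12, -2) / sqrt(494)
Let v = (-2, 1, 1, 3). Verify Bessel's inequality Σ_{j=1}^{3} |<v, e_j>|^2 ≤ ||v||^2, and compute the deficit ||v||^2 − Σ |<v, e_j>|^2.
Σ |<v, e_j>|^2 = 2; ||v||^2 = 15; deficit = 13

Write each e_j = u_j / sqrt(<u_j, u_j>) where u_j is the displayed integer vector. Then <v, e_j> = <v, u_j> / sqrt(<u_j, u_j>), so |<v, e_j>|^2 = <v, u_j>^2 / <u_j, u_j>.
Coefficients: <v, e_1> = -3/sqrt(9), <v, e_2> = 15/sqrt(342), <v, e_3> = -13/sqrt(494).
Square and sum: Σ |<v, e_j>|^2 = 2.
Compute ||v||^2 = v·v = 15.
Deficit = 15 − 2 = 13 ≥ 0, confirming Bessel's inequality. (The deficit equals ||v − Σ <v,e_j> e_j||^2, the squared distance from v to span{e_j}.)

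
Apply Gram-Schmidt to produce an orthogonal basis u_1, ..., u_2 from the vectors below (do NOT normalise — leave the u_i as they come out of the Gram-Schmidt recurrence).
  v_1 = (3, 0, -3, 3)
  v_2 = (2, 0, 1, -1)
Orthogonal basis:
  u_1 = (3, 0, -3, 3)
  u_2 = (2, 0, 1, -1)

Apply the Gram-Schmidt recurrence
  u_1 = v_1
  u_i = v_i − Σ_{j<i} ((v_i · u_j) / (u_j · u_j)) · u_j.

Step by step this gives:
  u_1 = (3, 0, -3, 3)
  u_2 = (2, 0, 1, -1)

Orthogonality check:
  u_2 · u_1 = 0 (should be 0)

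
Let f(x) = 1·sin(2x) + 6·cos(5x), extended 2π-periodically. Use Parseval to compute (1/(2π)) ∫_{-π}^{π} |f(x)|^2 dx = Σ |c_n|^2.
Σ |c_n|^2 = 37/2

Expand |f|^2 and use orthogonality of {sin(nx), cos(mx)} on [-π, π]:
  ∫_{-π}^{π} sin(nx)^2 dx = π, ∫ cos(mx)^2 dx = π, and cross terms integrate to 0.
So ∫_{-π}^{π} f(x)^2 dx = 1^2 · π + 6^2 · π = (1 + 36)π.
Divide by 2π: (1 + 36)/2 = 37/2.
By Parseval, this equals Σ |c_n|^2.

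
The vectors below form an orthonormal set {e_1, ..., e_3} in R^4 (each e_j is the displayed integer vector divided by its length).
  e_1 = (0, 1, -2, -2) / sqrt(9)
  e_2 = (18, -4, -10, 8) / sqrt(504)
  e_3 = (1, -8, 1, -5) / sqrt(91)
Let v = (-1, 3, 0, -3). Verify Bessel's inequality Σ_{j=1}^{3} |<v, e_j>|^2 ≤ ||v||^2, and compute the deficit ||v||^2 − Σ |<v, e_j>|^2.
Σ |<v, e_j>|^2 = 413/26; ||v||^2 = 19; deficit = 81/26

Write each e_j = u_j / sqrt(<u_j, u_j>) where u_j is the displayed integer vector. Then <v, e_j> = <v, u_j> / sqrt(<u_j, u_j>), so |<v, e_j>|^2 = <v, u_j>^2 / <u_j, u_j>.
Coefficients: <v, e_1> = 9/sqrt(9), <v, e_2> = -54/sqrt(504), <v, e_3> = -10/sqrt(91).
Square and sum: Σ |<v, e_j>|^2 = 413/26.
Compute ||v||^2 = v·v = 19.
Deficit = 19 − 413/26 = 81/26 ≥ 0, confirming Bessel's inequality. (The deficit equals ||v − Σ <v,e_j> e_j||^2, the squared distance from v to span{e_j}.)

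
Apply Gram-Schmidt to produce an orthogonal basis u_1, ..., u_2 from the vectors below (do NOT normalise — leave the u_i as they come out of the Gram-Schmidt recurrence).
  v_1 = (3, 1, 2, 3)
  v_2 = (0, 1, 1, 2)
Orthogonal basis:
  u_1 = (3, 1, 2, 3)
  u_2 = (-27/23, 14/23, 5/23, 19/23)

Apply the Gram-Schmidt recurrence
  u_1 = v_1
  u_i = v_i − Σ_{j<i} ((v_i · u_j) / (u_j · u_j)) · u_j.

Step by step this gives:
  u_1 = (3, 1, 2, 3)
  u_2 = (-27/23, 14/23, 5/23, 19/23)

Orthogonality check:
  u_2 · u_1 = 0 (should be 0)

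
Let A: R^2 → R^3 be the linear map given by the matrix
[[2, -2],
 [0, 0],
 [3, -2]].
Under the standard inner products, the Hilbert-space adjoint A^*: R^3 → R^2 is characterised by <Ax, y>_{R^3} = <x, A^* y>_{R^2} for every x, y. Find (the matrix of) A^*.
A^* = A^T =
[[2, 0, 3],
 [-2, 0, -2]]

For real matrices with standard dot products, the defining identity <Ax, y> = <x, A^* y> gives (Ax)^T y = x^T (A^*) y, i.e. x^T A^T y = x^T (A^*) y. Since this holds for all x, y, we must have A^* = A^T. Therefore
A^* =
[[2, 0, 3],
 [-2, 0, -2]].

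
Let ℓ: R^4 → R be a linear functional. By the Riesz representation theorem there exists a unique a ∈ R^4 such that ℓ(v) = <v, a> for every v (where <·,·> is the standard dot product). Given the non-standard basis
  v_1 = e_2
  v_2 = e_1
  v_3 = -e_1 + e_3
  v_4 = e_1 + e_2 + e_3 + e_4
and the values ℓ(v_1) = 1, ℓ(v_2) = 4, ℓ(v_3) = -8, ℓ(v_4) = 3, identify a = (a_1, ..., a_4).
a = (4, 1, -4, 2)

Write a = (a_1, ..., a_4) in the standard basis. For each basis vector v_i, ℓ(v_i) = <v_i, a> is a linear equation in the a_j's. Collect the n equations into a matrix system V a = ℓ, where row i of V is v_i (expressed in the standard basis). Since V is invertible (lower-triangular with 1s on the diagonal, up to permutation), solve by back-substitution:
  V =
[[0, 1, 0, 0],
 [1, 0, 0, 0],
 [-1, 0, 1, 0],
 [1, 1, 1, 1]]
  V a = (1, 4, -8, 3)
Solving gives a = (4, 1, -4, 2).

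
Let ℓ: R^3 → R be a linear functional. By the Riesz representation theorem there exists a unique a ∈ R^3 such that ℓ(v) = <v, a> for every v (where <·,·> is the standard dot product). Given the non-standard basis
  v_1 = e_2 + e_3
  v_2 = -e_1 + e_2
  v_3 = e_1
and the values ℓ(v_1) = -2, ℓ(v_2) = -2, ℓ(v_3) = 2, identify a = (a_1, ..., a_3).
a = (2, 0, -2)

Write a = (a_1, ..., a_3) in the standard basis. For each basis vector v_i, ℓ(v_i) = <v_i, a> is a linear equation in the a_j's. Collect the n equations into a matrix system V a = ℓ, where row i of V is v_i (expressed in the standard basis). Since V is invertible (lower-triangular with 1s on the diagonal, up to permutation), solve by back-substitution:
  V =
[[0, 1, 1],
 [-1, 1, 0],
 [1, 0, 0]]
  V a = (-2, -2, 2)
Solving gives a = (2, 0, -2).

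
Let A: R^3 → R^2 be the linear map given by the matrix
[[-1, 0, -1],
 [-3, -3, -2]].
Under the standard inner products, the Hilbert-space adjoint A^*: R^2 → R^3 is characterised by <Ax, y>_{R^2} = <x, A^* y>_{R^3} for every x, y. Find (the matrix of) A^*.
A^* = A^T =
[[-1, -3],
 [0, -3],
 [-1, -2]]

For real matrices with standard dot products, the defining identity <Ax, y> = <x, A^* y> gives (Ax)^T y = x^T (A^*) y, i.e. x^T A^T y = x^T (A^*) y. Since this holds for all x, y, we must have A^* = A^T. Therefore
A^* =
[[-1, -3],
 [0, -3],
 [-1, -2]].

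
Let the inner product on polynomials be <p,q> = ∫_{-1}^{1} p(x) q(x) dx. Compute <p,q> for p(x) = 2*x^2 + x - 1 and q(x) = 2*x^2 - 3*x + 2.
<p,q> = -46/15

Expand the product: p(x)·q(x) = 4*x^4 - 4*x^3 - x^2 + 5*x - 2.
∫_{-1}^{1} of each monomial x^k gives [2/(k+1) if k even, 0 if k odd]. Integrating term-by-term (or equivalently evaluating the antiderivative F(x) = 4*x^5/5 - x^4 - x^3/3 + 5*x^2/2 - 2*x at the endpoints):
  F(1) − F(−1) = -1/30 − (91/30) = -46/15.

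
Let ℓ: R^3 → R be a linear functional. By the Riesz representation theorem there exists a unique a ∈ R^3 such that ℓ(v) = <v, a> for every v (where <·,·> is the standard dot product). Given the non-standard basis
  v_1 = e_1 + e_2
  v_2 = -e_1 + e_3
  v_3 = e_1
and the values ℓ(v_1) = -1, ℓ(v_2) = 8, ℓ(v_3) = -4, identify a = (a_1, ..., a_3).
a = (-4, 3, 4)

Write a = (a_1, ..., a_3) in the standard basis. For each basis vector v_i, ℓ(v_i) = <v_i, a> is a linear equation in the a_j's. Collect the n equations into a matrix system V a = ℓ, where row i of V is v_i (expressed in the standard basis). Since V is invertible (lower-triangular with 1s on the diagonal, up to permutation), solve by back-substitution:
  V =
[[1, 1, 0],
 [-1, 0, 1],
 [1, 0, 0]]
  V a = (-1, 8, -4)
Solving gives a = (-4, 3, 4).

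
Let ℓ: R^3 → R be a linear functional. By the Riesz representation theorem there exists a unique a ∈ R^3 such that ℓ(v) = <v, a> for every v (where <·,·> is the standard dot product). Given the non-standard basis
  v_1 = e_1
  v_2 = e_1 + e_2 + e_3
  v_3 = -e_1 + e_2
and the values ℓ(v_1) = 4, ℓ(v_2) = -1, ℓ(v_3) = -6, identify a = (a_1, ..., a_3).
a = (4, -2, -3)

Write a = (a_1, ..., a_3) in the standard basis. For each basis vector v_i, ℓ(v_i) = <v_i, a> is a linear equation in the a_j's. Collect the n equations into a matrix system V a = ℓ, where row i of V is v_i (expressed in the standard basis). Since V is invertible (lower-triangular with 1s on the diagonal, up to permutation), solve by back-substitution:
  V =
[[1, 0, 0],
 [1, 1, 1],
 [-1, 1, 0]]
  V a = (4, -1, -6)
Solving gives a = (4, -2, -3).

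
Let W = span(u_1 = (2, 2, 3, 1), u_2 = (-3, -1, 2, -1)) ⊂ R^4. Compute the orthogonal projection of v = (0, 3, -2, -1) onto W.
proj_W(v) = (89/87, 5/29, -107/87, 26/87)

Set up U = [u_1 | ... | u_2] ∈ R^(4×2). The projector onto W = col(U) is P = U (U^T U)^(-1) U^T.
Compute U^T U =
  [18, -3]
  [-3, 15],
and U^T v = (-1, -6).
Solve U^T U · c = U^T v for the coefficients: c = (-11/87, -37/87). The projection is proj_W(v) = U c.
Check: (v - proj_W(v)) · u_1 = 0  (should be 0).
Check: (v - proj_W(v)) · u_2 = 0  (should be 0).
Result: proj_W(v) = (89/87, 5/29, -107/87, 26/87).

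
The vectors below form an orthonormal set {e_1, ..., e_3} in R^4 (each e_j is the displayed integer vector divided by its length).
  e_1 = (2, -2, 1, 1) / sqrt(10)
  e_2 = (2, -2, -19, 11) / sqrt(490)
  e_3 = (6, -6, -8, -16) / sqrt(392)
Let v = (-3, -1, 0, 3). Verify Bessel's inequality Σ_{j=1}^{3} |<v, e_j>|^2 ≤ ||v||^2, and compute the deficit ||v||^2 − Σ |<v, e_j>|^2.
Σ |<v, e_j>|^2 = 11; ||v||^2 = 19; deficit = 8

Write each e_j = u_j / sqrt(<u_j, u_j>) where u_j is the displayed integer vector. Then <v, e_j> = <v, u_j> / sqrt(<u_j, u_j>), so |<v, e_j>|^2 = <v, u_j>^2 / <u_j, u_j>.
Coefficients: <v, e_1> = -1/sqrt(10), <v, e_2> = 29/sqrt(490), <v, e_3> = -60/sqrt(392).
Square and sum: Σ |<v, e_j>|^2 = 11.
Compute ||v||^2 = v·v = 19.
Deficit = 19 − 11 = 8 ≥ 0, confirming Bessel's inequality. (The deficit equals ||v − Σ <v,e_j> e_j||^2, the squared distance from v to span{e_j}.)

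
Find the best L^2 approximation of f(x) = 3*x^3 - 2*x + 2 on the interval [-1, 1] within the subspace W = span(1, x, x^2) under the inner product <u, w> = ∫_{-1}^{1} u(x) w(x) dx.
g(x) = 2 - x/5

The best approximation g ∈ W is the orthogonal projection of f onto W. Writing g = a_0 + a_1 x + a_2 x^2, the coefficients solve the normal equations G · a = b where
  G_{ij} = <φ_i, φ_j> and b_i = <f, φ_i>, with φ_0 = 1, φ_1 = x, φ_2 = x^2.
G =
  [2, 0, 2/3]
  [0, 2/3, 0]
  [2/3, 0, 2/5],
b = (4, -2/15, 4/3).
Solving gives a_0 = 2, a_1 = -1/5, a_2 = 0, so
  g(x) = 2 - x/5.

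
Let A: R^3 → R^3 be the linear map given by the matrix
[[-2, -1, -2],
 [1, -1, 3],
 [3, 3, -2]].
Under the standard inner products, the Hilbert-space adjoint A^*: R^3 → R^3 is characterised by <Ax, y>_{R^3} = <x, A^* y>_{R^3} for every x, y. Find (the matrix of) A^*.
A^* = A^T =
[[-2, 1, 3],
 [-1, -1, 3],
 [-2, 3, -2]]

For real matrices with standard dot products, the defining identity <Ax, y> = <x, A^* y> gives (Ax)^T y = x^T (A^*) y, i.e. x^T A^T y = x^T (A^*) y. Since this holds for all x, y, we must have A^* = A^T. Therefore
A^* =
[[-2, 1, 3],
 [-1, -1, 3],
 [-2, 3, -2]].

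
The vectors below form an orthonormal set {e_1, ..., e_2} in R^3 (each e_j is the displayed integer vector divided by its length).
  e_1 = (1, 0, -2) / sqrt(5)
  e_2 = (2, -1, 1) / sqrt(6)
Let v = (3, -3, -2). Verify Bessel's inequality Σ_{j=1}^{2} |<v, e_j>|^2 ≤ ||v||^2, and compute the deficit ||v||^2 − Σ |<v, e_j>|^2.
Σ |<v, e_j>|^2 = 539/30; ||v||^2 = 22; deficit = 121/30

Write each e_j = u_j / sqrt(<u_j, u_j>) where u_j is the displayed integer vector. Then <v, e_j> = <v, u_j> / sqrt(<u_j, u_j>), so |<v, e_j>|^2 = <v, u_j>^2 / <u_j, u_j>.
Coefficients: <v, e_1> = 7/sqrt(5), <v, e_2> = 7/sqrt(6).
Square and sum: Σ |<v, e_j>|^2 = 539/30.
Compute ||v||^2 = v·v = 22.
Deficit = 22 − 539/30 = 121/30 ≥ 0, confirming Bessel's inequality. (The deficit equals ||v − Σ <v,e_j> e_j||^2, the squared distance from v to span{e_j}.)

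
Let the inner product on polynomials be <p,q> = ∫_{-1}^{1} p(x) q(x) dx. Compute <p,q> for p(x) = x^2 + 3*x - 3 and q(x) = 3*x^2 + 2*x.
<p,q> = -4/5

Expand the product: p(x)·q(x) = 3*x^4 + 11*x^3 - 3*x^2 - 6*x.
∫_{-1}^{1} of each monomial x^k gives [2/(k+1) if k even, 0 if k odd]. Integrating term-by-term (or equivalently evaluating the antiderivative F(x) = 3*x^5/5 + 11*x^4/4 - x^3 - 3*x^2 at the endpoints):
  F(1) − F(−1) = -13/20 − (3/20) = -4/5.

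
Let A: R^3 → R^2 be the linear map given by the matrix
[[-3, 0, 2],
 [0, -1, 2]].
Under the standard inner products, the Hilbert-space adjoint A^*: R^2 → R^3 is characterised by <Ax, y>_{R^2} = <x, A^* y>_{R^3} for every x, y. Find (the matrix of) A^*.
A^* = A^T =
[[-3, 0],
 [0, -1],
 [2, 2]]

For real matrices with standard dot products, the defining identity <Ax, y> = <x, A^* y> gives (Ax)^T y = x^T (A^*) y, i.e. x^T A^T y = x^T (A^*) y. Since this holds for all x, y, we must have A^* = A^T. Therefore
A^* =
[[-3, 0],
 [0, -1],
 [2, 2]].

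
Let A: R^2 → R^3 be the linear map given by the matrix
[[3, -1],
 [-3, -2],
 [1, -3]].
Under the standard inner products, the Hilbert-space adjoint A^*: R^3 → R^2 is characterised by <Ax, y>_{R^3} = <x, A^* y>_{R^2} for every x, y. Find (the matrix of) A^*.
A^* = A^T =
[[3, -3, 1],
 [-1, -2, -3]]

For real matrices with standard dot products, the defining identity <Ax, y> = <x, A^* y> gives (Ax)^T y = x^T (A^*) y, i.e. x^T A^T y = x^T (A^*) y. Since this holds for all x, y, we must have A^* = A^T. Therefore
A^* =
[[3, -3, 1],
 [-1, -2, -3]].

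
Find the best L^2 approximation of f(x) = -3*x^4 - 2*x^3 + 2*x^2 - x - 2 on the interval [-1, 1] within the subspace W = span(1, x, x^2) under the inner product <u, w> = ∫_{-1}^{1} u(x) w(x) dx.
g(x) = -4*x^2/7 - 11*x/5 - 61/35

The best approximation g ∈ W is the orthogonal projection of f onto W. Writing g = a_0 + a_1 x + a_2 x^2, the coefficients solve the normal equations G · a = b where
  G_{ij} = <φ_i, φ_j> and b_i = <f, φ_i>, with φ_0 = 1, φ_1 = x, φ_2 = x^2.
G =
  [2, 0, 2/3]
  [0, 2/3, 0]
  [2/3, 0, 2/5],
b = (-58/15, -22/15, -146/105).
Solving gives a_0 = -61/35, a_1 = -11/5, a_2 = -4/7, so
  g(x) = -4*x^2/7 - 11*x/5 - 61/35.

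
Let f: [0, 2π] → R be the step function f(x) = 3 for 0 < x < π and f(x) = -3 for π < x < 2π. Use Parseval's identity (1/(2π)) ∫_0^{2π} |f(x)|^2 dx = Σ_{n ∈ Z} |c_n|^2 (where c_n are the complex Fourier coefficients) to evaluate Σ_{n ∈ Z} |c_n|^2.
Σ |c_n|^2 = 9

Parseval equates the L^2 energy of f (normalised by 1/(2π)) with the ℓ^2 sum of its Fourier coefficients: (1/(2π)) ∫_0^{2π} |f|^2 = Σ |c_n|^2.
Compute the left side: (1/(2π)) [∫_0^π 3^2 dx + ∫_π^{2π} (-3)^2 dx] = (1/(2π)) · (9π + 9π) = (9 + 9)/2 = 9.
So Σ_{n ∈ Z} |c_n|^2 = 9.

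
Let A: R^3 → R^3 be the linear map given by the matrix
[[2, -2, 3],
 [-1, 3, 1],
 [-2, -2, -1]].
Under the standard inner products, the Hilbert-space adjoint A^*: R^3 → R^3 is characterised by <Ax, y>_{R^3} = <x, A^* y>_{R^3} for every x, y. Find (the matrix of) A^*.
A^* = A^T =
[[2, -1, -2],
 [-2, 3, -2],
 [3, 1, -1]]

For real matrices with standard dot products, the defining identity <Ax, y> = <x, A^* y> gives (Ax)^T y = x^T (A^*) y, i.e. x^T A^T y = x^T (A^*) y. Since this holds for all x, y, we must have A^* = A^T. Therefore
A^* =
[[2, -1, -2],
 [-2, 3, -2],
 [3, 1, -1]].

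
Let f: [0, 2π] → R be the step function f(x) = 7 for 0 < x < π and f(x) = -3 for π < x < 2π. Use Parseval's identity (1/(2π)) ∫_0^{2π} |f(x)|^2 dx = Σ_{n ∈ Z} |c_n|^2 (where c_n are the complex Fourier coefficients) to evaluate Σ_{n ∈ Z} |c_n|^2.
Σ |c_n|^2 = 29

Parseval equates the L^2 energy of f (normalised by 1/(2π)) with the ℓ^2 sum of its Fourier coefficients: (1/(2π)) ∫_0^{2π} |f|^2 = Σ |c_n|^2.
Compute the left side: (1/(2π)) [∫_0^π 7^2 dx + ∫_π^{2π} (-3)^2 dx] = (1/(2π)) · (49π + 9π) = (49 + 9)/2 = 29.
So Σ_{n ∈ Z} |c_n|^2 = 29.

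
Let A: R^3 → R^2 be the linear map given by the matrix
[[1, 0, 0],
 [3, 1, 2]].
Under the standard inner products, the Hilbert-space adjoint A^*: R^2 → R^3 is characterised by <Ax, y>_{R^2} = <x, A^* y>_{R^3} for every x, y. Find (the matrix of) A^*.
A^* = A^T =
[[1, 3],
 [0, 1],
 [0, 2]]

For real matrices with standard dot products, the defining identity <Ax, y> = <x, A^* y> gives (Ax)^T y = x^T (A^*) y, i.e. x^T A^T y = x^T (A^*) y. Since this holds for all x, y, we must have A^* = A^T. Therefore
A^* =
[[1, 3],
 [0, 1],
 [0, 2]].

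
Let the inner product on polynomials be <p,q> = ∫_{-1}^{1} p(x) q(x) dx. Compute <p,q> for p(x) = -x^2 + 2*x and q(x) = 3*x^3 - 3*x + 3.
<p,q> = -18/5

Expand the product: p(x)·q(x) = -3*x^5 + 6*x^4 + 3*x^3 - 9*x^2 + 6*x.
∫_{-1}^{1} of each monomial x^k gives [2/(k+1) if k even, 0 if k odd]. Integrating term-by-term (or equivalently evaluating the antiderivative F(x) = -x^6/2 + 6*x^5/5 + 3*x^4/4 - 3*x^3 + 3*x^2 at the endpoints):
  F(1) − F(−1) = 29/20 − (101/20) = -18/5.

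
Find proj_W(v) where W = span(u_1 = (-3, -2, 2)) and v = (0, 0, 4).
proj_W(v) = (-24/17, -16/17, 16/17)

Set up U = [u_1 | ... | u_1] ∈ R^(3×1). The projector onto W = col(U) is P = U (U^T U)^(-1) U^T.
Compute U^T U =
  [17],
and U^T v = (8).
Solve U^T U · c = U^T v for the coefficients: c = (8/17). The projection is proj_W(v) = U c.
Check: (v - proj_W(v)) · u_1 = 0  (should be 0).
Result: proj_W(v) = (-24/17, -16/17, 16/17).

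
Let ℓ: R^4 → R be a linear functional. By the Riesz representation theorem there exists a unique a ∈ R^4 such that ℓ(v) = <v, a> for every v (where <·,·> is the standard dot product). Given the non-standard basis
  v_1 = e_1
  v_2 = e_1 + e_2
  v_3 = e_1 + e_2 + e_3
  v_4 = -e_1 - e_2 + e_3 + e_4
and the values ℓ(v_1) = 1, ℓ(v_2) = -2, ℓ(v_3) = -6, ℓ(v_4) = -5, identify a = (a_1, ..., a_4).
a = (1, -3, -4, -3)

Write a = (a_1, ..., a_4) in the standard basis. For each basis vector v_i, ℓ(v_i) = <v_i, a> is a linear equation in the a_j's. Collect the n equations into a matrix system V a = ℓ, where row i of V is v_i (expressed in the standard basis). Since V is invertible (lower-triangular with 1s on the diagonal, up to permutation), solve by back-substitution:
  V =
[[1, 0, 0, 0],
 [1, 1, 0, 0],
 [1, 1, 1, 0],
 [-1, -1, 1, 1]]
  V a = (1, -2, -6, -5)
Solving gives a = (1, -3, -4, -3).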